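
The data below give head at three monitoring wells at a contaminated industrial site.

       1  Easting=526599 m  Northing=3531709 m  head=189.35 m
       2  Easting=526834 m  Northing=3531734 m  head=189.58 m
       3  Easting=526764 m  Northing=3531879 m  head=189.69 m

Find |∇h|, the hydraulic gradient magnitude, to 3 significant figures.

0.00145

Taking 1 as reference: 2−1 = (235, 25, +0.23); 3−1 = (165, 170, +0.34).
Solve a·Δx + b·Δy = Δh: det = 235·170 − 165·25 = 35825.
∂h/∂x = [(+0.23)·170 − (+0.34)·25] / 35825 = +0.0008542
∂h/∂y = [235·(+0.34) − 165·(+0.23)] / 35825 = +0.001171
|∇h| = √(0.0008542² + 0.001171²) = 0.001449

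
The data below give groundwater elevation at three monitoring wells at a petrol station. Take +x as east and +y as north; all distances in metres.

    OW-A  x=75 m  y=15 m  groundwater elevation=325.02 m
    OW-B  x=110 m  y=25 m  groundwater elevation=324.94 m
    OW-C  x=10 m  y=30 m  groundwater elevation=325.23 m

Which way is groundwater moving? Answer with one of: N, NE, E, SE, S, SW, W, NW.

SE

Taking OW-A as reference: OW-B−OW-A = (35, 10, -0.08); OW-C−OW-A = (-65, 15, +0.21).
Solve a·Δx + b·Δy = Δh: det = 35·15 − (-65)·10 = 1175.
∂h/∂x = [(-0.08)·15 − (+0.21)·10] / 1175 = -0.002809
∂h/∂y = [35·(+0.21) − (-65)·(-0.08)] / 1175 = +0.001830
Flow = −∇h = (+0.002809 east, -0.001830 north), which points southeast.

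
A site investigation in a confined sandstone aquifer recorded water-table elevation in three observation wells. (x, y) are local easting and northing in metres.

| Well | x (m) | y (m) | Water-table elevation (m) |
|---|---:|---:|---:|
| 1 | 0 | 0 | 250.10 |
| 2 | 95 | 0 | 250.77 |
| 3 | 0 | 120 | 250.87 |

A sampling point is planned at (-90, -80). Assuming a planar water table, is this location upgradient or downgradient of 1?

∂h/∂x = (250.77 − 250.10) / (95 − 0) = +0.007053
∂h/∂y = (250.87 − 250.10) / (120 − 0) = +0.006417
Head at (-90, -80) = 250.10 + (+0.007053)·(-90) + (+0.006417)·(-80) = 248.95 m.
That is lower than the 250.10 m at 1, so the point is downgradient.

downgradient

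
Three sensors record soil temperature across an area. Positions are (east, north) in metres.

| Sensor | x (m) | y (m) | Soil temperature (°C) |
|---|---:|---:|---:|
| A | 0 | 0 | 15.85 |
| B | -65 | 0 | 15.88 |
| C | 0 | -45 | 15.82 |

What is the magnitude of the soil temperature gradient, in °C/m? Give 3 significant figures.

∂T/∂x = (15.88 − 15.85) / (-65 − 0) = -0.0004615
∂T/∂y = (15.82 − 15.85) / (-45 − 0) = +0.0006667
|∇f| = √(-0.0004615² + 0.0006667²) = 0.0008108 °C/m

0.000811 °C/m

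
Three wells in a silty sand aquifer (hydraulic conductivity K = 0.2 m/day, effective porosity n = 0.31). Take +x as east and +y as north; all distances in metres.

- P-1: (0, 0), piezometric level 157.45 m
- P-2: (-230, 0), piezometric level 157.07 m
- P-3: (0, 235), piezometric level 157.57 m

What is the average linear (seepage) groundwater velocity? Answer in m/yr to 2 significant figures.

∂h/∂x = (157.07 − 157.45) / (-230 − 0) = +0.001652
∂h/∂y = (157.57 − 157.45) / (235 − 0) = +0.0005106
|∇h| = √(0.001652² + 0.0005106²) = 0.001729
Seepage velocity v = K·i/n = 0.2 × 0.001729 / 0.31 = 0.001115 m/day = 0.4073 m/yr.

0.41 m/yr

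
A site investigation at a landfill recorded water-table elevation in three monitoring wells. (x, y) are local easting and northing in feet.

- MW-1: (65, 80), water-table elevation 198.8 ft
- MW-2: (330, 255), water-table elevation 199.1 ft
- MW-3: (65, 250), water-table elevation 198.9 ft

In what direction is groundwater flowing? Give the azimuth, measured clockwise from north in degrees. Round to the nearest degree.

With h = a·x + b·y + c and MW-1 as origin, the differences give:
  265·a + 175·b = +0.3
  0·a + 170·b = +0.1
Eliminate b (×170 and ×175, subtract): 45050·a = 33.50 → a = ∂h/∂x = +0.0007436
Back-substitute: b = ∂h/∂y = +0.0005882.
Flow direction (−∇h) has components (-0.0007436 E, -0.0005882 N).
Azimuth = atan2(E, N) = atan2(-0.0007436, -0.0005882) = 231.7° ≈ 232°.

232°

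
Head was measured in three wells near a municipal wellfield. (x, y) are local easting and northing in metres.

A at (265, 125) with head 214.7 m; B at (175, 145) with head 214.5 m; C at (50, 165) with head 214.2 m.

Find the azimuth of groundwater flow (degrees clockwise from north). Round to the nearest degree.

With h = a·x + b·y + c and A as origin, the differences give:
  (-90)·a + 20·b = -0.2
  (-215)·a + 40·b = -0.5
Eliminate b (×40 and ×20, subtract): 700·a = 2.00 → a = ∂h/∂x = +0.002857
Back-substitute: b = ∂h/∂y = +0.002857.
Flow direction (−∇h) has components (-0.002857 E, -0.002857 N).
Azimuth = atan2(E, N) = atan2(-0.002857, -0.002857) = 225.0° ≈ 225°.

225°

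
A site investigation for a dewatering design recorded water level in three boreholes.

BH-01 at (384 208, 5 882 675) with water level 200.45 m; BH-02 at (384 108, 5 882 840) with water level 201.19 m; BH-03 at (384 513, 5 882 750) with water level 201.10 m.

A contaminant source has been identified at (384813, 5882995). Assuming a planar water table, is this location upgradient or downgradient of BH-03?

Taking BH-01 as reference: BH-02−BH-01 = (-100, 165, +0.74); BH-03−BH-01 = (305, 75, +0.65).
Solve a·Δx + b·Δy = Δh: det = (-100)·75 − 305·165 = -57825.
∂h/∂x = [(+0.74)·75 − (+0.65)·165] / -57825 = +0.0008949
∂h/∂y = [(-100)·(+0.65) − 305·(+0.74)] / -57825 = +0.005027
Head at (384813, 5882995) = 200.45 + (+0.0008949)·(605) + (+0.005027)·(320) = 202.60 m.
That is higher than the 201.10 m at BH-03, so the point is upgradient.

upgradient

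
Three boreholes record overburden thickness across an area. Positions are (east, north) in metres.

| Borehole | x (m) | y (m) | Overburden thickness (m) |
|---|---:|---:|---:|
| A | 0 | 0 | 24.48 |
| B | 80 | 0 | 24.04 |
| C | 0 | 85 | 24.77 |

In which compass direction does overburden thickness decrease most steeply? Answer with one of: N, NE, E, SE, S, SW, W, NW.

∂d/∂x = (24.04 − 24.48) / (80 − 0) = -0.005500
∂d/∂y = (24.77 − 24.48) / (85 − 0) = +0.003412
Steepest decrease is along −∇f = (+0.005500 E, -0.003412 N) → southeast.

SE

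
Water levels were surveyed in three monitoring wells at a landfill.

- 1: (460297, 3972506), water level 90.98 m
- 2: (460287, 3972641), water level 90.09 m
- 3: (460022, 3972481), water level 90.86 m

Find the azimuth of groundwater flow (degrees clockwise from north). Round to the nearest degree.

351°

Differences from 1: to 2 (Δx, Δy, Δh) = (-10, 135, -0.89); to 3 = (-275, -25, -0.12).
Solve a·Δx + b·Δy = Δh: det = (-10)·(-25) − (-275)·135 = 37375.
∂h/∂x = [(-0.89)·(-25) − (-0.12)·135] / 37375 = +0.001029
∂h/∂y = [(-10)·(-0.12) − (-275)·(-0.89)] / 37375 = -0.006516
Flow direction (−∇h) has components (-0.001029 E, +0.006516 N).
Azimuth = atan2(E, N) = atan2(-0.001029, +0.006516) = 351.0° ≈ 351°.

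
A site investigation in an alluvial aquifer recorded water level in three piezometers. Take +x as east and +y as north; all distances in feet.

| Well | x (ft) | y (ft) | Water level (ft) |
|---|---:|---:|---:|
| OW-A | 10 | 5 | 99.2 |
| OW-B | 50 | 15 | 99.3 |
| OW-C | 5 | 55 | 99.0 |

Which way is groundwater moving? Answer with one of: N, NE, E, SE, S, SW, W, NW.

With h = a·x + b·y + c and OW-A as origin, the differences give:
  40·a + 10·b = +0.1
  (-5)·a + 50·b = -0.2
Eliminate b (×50 and ×10, subtract): 2050·a = 7.00 → a = ∂h/∂x = +0.003415
Back-substitute: b = ∂h/∂y = -0.003659.
Flow = −∇h = (-0.003415 east, +0.003659 north), which points northwest.

NW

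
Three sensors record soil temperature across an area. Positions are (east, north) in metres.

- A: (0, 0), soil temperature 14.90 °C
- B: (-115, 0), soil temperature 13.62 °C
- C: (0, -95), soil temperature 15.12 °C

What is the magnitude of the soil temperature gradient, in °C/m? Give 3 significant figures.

0.0114 °C/m

∂T/∂x = (13.62 − 14.90) / (-115 − 0) = +0.01113
∂T/∂y = (15.12 − 14.90) / (-95 − 0) = -0.002316
|∇f| = √(0.01113² + -0.002316²) = 0.01137 °C/m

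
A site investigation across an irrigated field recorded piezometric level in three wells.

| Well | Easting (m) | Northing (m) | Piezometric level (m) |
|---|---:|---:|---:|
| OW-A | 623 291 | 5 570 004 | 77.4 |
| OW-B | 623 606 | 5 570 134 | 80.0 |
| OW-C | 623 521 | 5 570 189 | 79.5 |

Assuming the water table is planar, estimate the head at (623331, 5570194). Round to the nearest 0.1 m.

Three-point gradient (reference OW-A): Δ to OW-B = (315, 130, +2.6), Δ to OW-C = (230, 185, +2.1).
∂h/∂x = +0.007330, ∂h/∂y = +0.002238 (det = 28375).
h(623331, 5570194) = 77.4 + (+0.007330)·(40) + (+0.002238)·(190) = 77.4 +0.293 +0.425 = 78.118 m.

78.1 m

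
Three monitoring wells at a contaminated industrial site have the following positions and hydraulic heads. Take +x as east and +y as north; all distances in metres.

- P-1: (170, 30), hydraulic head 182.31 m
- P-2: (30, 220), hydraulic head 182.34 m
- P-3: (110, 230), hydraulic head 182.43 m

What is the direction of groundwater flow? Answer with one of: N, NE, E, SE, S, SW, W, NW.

Three-point gradient (reference P-1): Δ to P-2 = (-140, 190, +0.03), Δ to P-3 = (-60, 200, +0.12).
∂h/∂x = +0.001012, ∂h/∂y = +0.0009036 (det = -16600).
Flow = −∇h = (-0.001012 east, -0.0009036 north), which points southwest.

SW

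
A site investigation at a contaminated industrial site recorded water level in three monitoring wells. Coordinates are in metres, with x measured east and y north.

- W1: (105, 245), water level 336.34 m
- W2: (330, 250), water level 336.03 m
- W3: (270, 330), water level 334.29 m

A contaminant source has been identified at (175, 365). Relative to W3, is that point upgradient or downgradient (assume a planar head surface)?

Differences from W1: to W2 (Δx, Δy, Δh) = (225, 5, -0.31); to W3 = (165, 85, -2.05).
Solve a·Δx + b·Δy = Δh: det = 225·85 − 165·5 = 18300.
∂h/∂x = [(-0.31)·85 − (-2.05)·5] / 18300 = -0.0008798
∂h/∂y = [225·(-2.05) − 165·(-0.31)] / 18300 = -0.02241
Head at (175, 365) = 336.34 + (-0.0008798)·(70) + (-0.02241)·(120) = 333.59 m.
That is lower than the 334.29 m at W3, so the point is downgradient.

downgradient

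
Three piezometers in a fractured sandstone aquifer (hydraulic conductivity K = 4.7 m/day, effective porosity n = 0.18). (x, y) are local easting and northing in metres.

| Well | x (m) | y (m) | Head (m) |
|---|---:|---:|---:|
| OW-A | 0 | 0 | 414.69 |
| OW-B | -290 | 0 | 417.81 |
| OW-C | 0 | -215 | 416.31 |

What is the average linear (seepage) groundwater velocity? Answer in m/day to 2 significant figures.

∂h/∂x = (417.81 − 414.69) / (-290 − 0) = -0.01076
∂h/∂y = (416.31 − 414.69) / (-215 − 0) = -0.007535
|∇h| = √(-0.01076² + -0.007535²) = 0.01314
Seepage velocity v = K·i/n = 4.7 × 0.01314 / 0.18 = 0.3431 m/day.

0.34 m/day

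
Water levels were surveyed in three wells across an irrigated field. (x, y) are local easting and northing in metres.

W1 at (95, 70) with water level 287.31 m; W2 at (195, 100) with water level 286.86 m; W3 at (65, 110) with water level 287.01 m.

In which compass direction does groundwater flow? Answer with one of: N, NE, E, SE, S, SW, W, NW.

N

Taking W1 as reference: W2−W1 = (100, 30, -0.45); W3−W1 = (-30, 40, -0.30).
Solve a·Δx + b·Δy = Δh: det = 100·40 − (-30)·30 = 4900.
∂h/∂x = [(-0.45)·40 − (-0.30)·30] / 4900 = -0.001837
∂h/∂y = [100·(-0.30) − (-30)·(-0.45)] / 4900 = -0.008878
Flow = −∇h = (+0.001837 east, +0.008878 north), which points north.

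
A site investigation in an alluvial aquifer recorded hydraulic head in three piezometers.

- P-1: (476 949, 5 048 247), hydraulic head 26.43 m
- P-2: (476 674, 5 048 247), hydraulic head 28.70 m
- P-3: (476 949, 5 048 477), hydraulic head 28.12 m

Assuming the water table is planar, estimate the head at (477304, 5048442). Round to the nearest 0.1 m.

∂h/∂x = (28.70 − 26.43) / (476674 − 476949) = -0.008255
∂h/∂y = (28.12 − 26.43) / (5048477 − 5048247) = +0.007348
h(477304, 5048442) = 26.43 + (-0.008255)·(355) + (+0.007348)·(195) = 26.43 -2.930 +1.433 = 24.932 m.

24.9 m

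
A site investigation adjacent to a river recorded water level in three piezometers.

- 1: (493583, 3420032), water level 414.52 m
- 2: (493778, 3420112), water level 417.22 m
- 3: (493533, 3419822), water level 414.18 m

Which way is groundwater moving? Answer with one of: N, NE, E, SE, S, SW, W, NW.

Differences from 1: to 2 (Δx, Δy, Δh) = (195, 80, +2.70); to 3 = (-50, -210, -0.34).
Determinant of the coordinate differences = 195·(-210) − (-50)·80 = -36950.
∂h/∂x = [(+2.70)·(-210) − (-0.34)·80] / -36950 = +0.01461
∂h/∂y = [195·(-0.34) − (-50)·(+2.70)] / -36950 = -0.001859
Flow = −∇h = (-0.01461 east, +0.001859 north), which points west.

W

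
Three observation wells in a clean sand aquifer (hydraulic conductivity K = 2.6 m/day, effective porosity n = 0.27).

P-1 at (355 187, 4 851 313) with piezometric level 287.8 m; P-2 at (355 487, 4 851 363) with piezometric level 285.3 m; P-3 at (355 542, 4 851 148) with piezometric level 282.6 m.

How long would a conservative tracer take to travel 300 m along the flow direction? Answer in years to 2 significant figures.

Three-point gradient (reference P-1): Δ to P-2 = (300, 50, -2.5), Δ to P-3 = (355, -165, -5.2).
∂h/∂x = -0.010000, ∂h/∂y = +0.010000 (det = -67250).
|∇h| = √(-0.010000² + 0.010000²) = 0.01414
Seepage velocity v = K·i/n = 2.6 × 0.01414 / 0.27 = 0.1362 m/day.
t = 300 / 0.1362 = 2203 days = 6.03 years.

6.0 years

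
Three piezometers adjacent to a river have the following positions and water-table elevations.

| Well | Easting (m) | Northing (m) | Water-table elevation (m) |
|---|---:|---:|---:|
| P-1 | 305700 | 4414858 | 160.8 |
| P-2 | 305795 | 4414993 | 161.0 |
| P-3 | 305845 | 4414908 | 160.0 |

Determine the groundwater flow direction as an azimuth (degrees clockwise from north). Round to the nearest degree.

With h = a·x + b·y + c and P-1 as origin, the differences give:
  95·a + 135·b = +0.2
  145·a + 50·b = -0.8
Eliminate b (×50 and ×135, subtract): -14825·a = 118.00 → a = ∂h/∂x = -0.007960
Back-substitute: b = ∂h/∂y = +0.007083.
Flow direction (−∇h) has components (+0.007960 E, -0.007083 N).
Azimuth = atan2(E, N) = atan2(+0.007960, -0.007083) = 131.7° ≈ 132°.

132°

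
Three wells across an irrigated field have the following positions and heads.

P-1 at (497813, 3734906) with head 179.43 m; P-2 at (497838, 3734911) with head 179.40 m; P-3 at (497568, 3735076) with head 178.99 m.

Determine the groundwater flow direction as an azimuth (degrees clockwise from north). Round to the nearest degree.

009°

Taking P-1 as reference: P-2−P-1 = (25, 5, -0.03); P-3−P-1 = (-245, 170, -0.44).
Determinant of the coordinate differences = 25·170 − (-245)·5 = 5475.
∂h/∂x = [(-0.03)·170 − (-0.44)·5] / 5475 = -0.0005297
∂h/∂y = [25·(-0.44) − (-245)·(-0.03)] / 5475 = -0.003352
Flow direction (−∇h) has components (+0.0005297 E, +0.003352 N).
Azimuth = atan2(E, N) = atan2(+0.0005297, +0.003352) = 9.0° ≈ 009°.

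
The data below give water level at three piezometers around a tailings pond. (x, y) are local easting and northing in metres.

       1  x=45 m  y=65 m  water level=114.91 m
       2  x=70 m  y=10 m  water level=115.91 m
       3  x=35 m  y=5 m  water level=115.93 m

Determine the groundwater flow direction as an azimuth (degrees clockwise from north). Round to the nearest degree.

With h = a·x + b·y + c and 1 as origin, the differences give:
  25·a + (-55)·b = +1.00
  (-10)·a + (-60)·b = +1.02
Eliminate b (×(-60) and ×(-55), subtract): -2050·a = -3.900 → a = ∂h/∂x = +0.001902
Back-substitute: b = ∂h/∂y = -0.01732.
Flow direction (−∇h) has components (-0.001902 E, +0.01732 N).
Azimuth = atan2(E, N) = atan2(-0.001902, +0.01732) = 353.7° ≈ 354°.

354°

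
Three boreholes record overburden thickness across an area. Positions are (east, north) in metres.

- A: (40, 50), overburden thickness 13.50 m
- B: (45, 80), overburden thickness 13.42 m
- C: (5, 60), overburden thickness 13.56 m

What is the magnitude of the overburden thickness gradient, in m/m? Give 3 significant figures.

0.00328 m/m

Taking A as reference: B−A = (5, 30, -0.08); C−A = (-35, 10, +0.06).
Determinant of the coordinate differences = 5·10 − (-35)·30 = 1100.
∂d/∂x = [(-0.08)·10 − (+0.06)·30] / 1100 = -0.002364
∂d/∂y = [5·(+0.06) − (-35)·(-0.08)] / 1100 = -0.002273
|∇f| = √(-0.002364² + -0.002273²) = 0.003279 m/m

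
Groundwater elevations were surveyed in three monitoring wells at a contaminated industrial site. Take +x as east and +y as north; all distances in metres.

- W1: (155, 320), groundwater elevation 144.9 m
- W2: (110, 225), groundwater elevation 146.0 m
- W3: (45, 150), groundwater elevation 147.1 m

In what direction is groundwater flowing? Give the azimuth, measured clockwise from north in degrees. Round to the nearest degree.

Three-point gradient (reference W1): Δ to W2 = (-45, -95, +1.1), Δ to W3 = (-110, -170, +2.2).
∂h/∂x = -0.007857, ∂h/∂y = -0.007857 (det = -2800).
Flow direction (−∇h) has components (+0.007857 E, +0.007857 N).
Azimuth = atan2(E, N) = atan2(+0.007857, +0.007857) = 45.0° ≈ 045°.

045°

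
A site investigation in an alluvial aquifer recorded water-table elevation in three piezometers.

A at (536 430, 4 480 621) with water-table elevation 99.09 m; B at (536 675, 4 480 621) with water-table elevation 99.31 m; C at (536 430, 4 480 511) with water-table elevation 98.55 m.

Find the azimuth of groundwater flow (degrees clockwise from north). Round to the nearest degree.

∂h/∂x = (99.31 − 99.09) / (536675 − 536430) = +0.0008980
∂h/∂y = (98.55 − 99.09) / (4480511 − 4480621) = +0.004909
Flow direction (−∇h) has components (-0.0008980 E, -0.004909 N).
Azimuth = atan2(E, N) = atan2(-0.0008980, -0.004909) = 190.4° ≈ 190°.

190°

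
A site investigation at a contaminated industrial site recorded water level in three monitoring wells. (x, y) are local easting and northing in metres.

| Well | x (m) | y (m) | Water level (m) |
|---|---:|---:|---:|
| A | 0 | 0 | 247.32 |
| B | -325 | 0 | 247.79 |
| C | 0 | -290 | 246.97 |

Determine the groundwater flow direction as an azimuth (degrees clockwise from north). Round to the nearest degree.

∂h/∂x = (247.79 − 247.32) / (-325 − 0) = -0.001446
∂h/∂y = (246.97 − 247.32) / (-290 − 0) = +0.001207
Flow direction (−∇h) has components (+0.001446 E, -0.001207 N).
Azimuth = atan2(E, N) = atan2(+0.001446, -0.001207) = 129.8° ≈ 130°.

130°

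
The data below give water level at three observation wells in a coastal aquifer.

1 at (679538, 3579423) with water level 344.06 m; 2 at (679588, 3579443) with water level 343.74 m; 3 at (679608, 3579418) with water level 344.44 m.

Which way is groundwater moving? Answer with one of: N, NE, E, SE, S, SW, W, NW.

N

Differences from 1: to 2 (Δx, Δy, Δh) = (50, 20, -0.32); to 3 = (70, -5, +0.38).
Determinant of the coordinate differences = 50·(-5) − 70·20 = -1650.
∂h/∂x = [(-0.32)·(-5) − (+0.38)·20] / -1650 = +0.003636
∂h/∂y = [50·(+0.38) − 70·(-0.32)] / -1650 = -0.02509
Flow = −∇h = (-0.003636 east, +0.02509 north), which points north.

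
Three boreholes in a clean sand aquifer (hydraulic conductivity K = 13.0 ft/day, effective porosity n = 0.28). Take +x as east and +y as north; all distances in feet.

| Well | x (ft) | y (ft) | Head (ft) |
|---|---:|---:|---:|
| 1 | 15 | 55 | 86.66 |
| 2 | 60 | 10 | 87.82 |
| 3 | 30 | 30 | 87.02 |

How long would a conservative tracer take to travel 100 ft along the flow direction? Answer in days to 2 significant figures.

Three-point gradient (reference 1): Δ to 2 = (45, -45, +1.16), Δ to 3 = (15, -25, +0.36).
∂h/∂x = +0.02844, ∂h/∂y = +0.002667 (det = -450).
|∇h| = √(0.02844² + 0.002667²) = 0.02856
Seepage velocity v = K·i/n = 13.0 × 0.02856 / 0.28 = 1.326 ft/day.
t = 100 / 1.326 = 75.41 days.

75 days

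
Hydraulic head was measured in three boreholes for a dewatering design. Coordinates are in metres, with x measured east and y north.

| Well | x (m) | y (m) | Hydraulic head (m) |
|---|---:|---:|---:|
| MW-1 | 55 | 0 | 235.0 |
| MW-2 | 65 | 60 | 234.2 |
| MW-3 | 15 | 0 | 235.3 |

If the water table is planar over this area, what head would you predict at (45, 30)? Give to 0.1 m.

Three-point gradient (reference MW-1): Δ to MW-2 = (10, 60, -0.8), Δ to MW-3 = (-40, 0, +0.3).
∂h/∂x = -0.007500, ∂h/∂y = -0.01208 (det = 2400).
h(45, 30) = 235.0 + (-0.007500)·(-10) + (-0.01208)·(30) = 235.0 +0.075 -0.363 = 234.713 m.

234.7 m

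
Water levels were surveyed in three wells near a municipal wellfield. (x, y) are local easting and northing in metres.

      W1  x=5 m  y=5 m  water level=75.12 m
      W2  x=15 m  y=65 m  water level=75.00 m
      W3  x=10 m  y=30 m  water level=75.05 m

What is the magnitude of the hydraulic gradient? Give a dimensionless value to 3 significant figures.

0.0241

Three-point gradient (reference W1): Δ to W2 = (10, 60, -0.12), Δ to W3 = (5, 25, -0.07).
∂h/∂x = -0.02400, ∂h/∂y = +0.002000 (det = -50).
|∇h| = √(-0.02400² + 0.002000²) = 0.02408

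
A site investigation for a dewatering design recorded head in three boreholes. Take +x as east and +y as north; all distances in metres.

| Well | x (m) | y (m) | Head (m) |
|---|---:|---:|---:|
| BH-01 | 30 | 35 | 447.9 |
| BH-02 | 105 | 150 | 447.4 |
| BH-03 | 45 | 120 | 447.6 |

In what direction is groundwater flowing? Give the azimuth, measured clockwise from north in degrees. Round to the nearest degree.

028°

Taking BH-01 as reference: BH-02−BH-01 = (75, 115, -0.5); BH-03−BH-01 = (15, 85, -0.3).
Solve a·Δx + b·Δy = Δh: det = 75·85 − 15·115 = 4650.
∂h/∂x = [(-0.5)·85 − (-0.3)·115] / 4650 = -0.001720
∂h/∂y = [75·(-0.3) − 15·(-0.5)] / 4650 = -0.003226
Flow direction (−∇h) has components (+0.001720 E, +0.003226 N).
Azimuth = atan2(E, N) = atan2(+0.001720, +0.003226) = 28.1° ≈ 028°.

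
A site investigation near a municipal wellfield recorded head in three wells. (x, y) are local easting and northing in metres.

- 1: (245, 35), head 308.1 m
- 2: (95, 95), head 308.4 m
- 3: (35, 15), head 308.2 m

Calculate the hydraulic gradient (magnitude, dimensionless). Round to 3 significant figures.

0.00317

Three-point gradient (reference 1): Δ to 2 = (-150, 60, +0.3), Δ to 3 = (-210, -20, +0.1).
∂h/∂x = -0.0007692, ∂h/∂y = +0.003077 (det = 15600).
|∇h| = √(-0.0007692² + 0.003077²) = 0.003172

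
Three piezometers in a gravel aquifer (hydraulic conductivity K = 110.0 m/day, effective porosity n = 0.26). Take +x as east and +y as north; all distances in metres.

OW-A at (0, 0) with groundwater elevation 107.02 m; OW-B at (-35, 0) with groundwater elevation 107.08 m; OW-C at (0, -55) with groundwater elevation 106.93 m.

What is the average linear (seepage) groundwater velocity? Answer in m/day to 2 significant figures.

1.0 m/day

∂h/∂x = (107.08 − 107.02) / (-35 − 0) = -0.001714
∂h/∂y = (106.93 − 107.02) / (-55 − 0) = +0.001636
|∇h| = √(-0.001714² + 0.001636²) = 0.002369
Seepage velocity v = K·i/n = 110.0 × 0.002369 / 0.26 = 1.002 m/day.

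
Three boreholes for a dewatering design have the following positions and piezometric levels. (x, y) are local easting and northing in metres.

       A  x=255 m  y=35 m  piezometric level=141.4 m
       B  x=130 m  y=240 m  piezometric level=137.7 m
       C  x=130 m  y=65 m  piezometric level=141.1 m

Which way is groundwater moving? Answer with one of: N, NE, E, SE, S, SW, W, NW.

Taking A as reference: B−A = (-125, 205, -3.7); C−A = (-125, 30, -0.3).
Determinant of the coordinate differences = (-125)·30 − (-125)·205 = 21875.
∂h/∂x = [(-3.7)·30 − (-0.3)·205] / 21875 = -0.002263
∂h/∂y = [(-125)·(-0.3) − (-125)·(-3.7)] / 21875 = -0.01943
Flow = −∇h = (+0.002263 east, +0.01943 north), which points north.

N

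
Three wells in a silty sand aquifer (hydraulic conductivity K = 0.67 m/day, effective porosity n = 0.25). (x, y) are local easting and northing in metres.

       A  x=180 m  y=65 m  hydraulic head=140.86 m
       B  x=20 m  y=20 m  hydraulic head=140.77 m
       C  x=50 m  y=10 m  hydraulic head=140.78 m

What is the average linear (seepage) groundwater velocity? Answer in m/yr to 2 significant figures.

0.58 m/yr

Three-point gradient (reference A): Δ to B = (-160, -45, -0.09), Δ to C = (-130, -55, -0.08).
∂h/∂x = +0.0004576, ∂h/∂y = +0.0003729 (det = 2950).
|∇h| = √(0.0004576² + 0.0003729²) = 0.0005903
Seepage velocity v = K·i/n = 0.67 × 0.0005903 / 0.25 = 0.001582 m/day = 0.5778 m/yr.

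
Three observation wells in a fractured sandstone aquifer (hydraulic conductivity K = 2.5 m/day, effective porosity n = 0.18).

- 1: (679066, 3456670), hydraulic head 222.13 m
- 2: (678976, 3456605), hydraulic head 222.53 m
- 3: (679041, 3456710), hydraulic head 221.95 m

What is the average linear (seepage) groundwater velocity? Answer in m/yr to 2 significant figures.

26 m/yr

Differences from 1: to 2 (Δx, Δy, Δh) = (-90, -65, +0.40); to 3 = (-25, 40, -0.18).
Solve a·Δx + b·Δy = Δh: det = (-90)·40 − (-25)·(-65) = -5225.
∂h/∂x = [(+0.40)·40 − (-0.18)·(-65)] / -5225 = -0.0008230
∂h/∂y = [(-90)·(-0.18) − (-25)·(+0.40)] / -5225 = -0.005014
|∇h| = √(-0.0008230² + -0.005014²) = 0.005081
Seepage velocity v = K·i/n = 2.5 × 0.005081 / 0.18 = 0.07057 m/day = 25.78 m/yr.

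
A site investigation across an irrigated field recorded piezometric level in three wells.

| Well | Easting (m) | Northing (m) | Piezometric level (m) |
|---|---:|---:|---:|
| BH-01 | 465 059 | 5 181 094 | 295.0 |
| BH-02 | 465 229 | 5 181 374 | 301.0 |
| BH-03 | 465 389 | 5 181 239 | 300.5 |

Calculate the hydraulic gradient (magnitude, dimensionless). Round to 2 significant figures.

0.018

With h = a·x + b·y + c and BH-01 as origin, the differences give:
  170·a + 280·b = +6.0
  330·a + 145·b = +5.5
Eliminate b (×145 and ×280, subtract): -67750·a = -670.00 → a = ∂h/∂x = +0.009889
Back-substitute: b = ∂h/∂y = +0.01542.
|∇h| = √(0.009889² + 0.01542²) = 0.01832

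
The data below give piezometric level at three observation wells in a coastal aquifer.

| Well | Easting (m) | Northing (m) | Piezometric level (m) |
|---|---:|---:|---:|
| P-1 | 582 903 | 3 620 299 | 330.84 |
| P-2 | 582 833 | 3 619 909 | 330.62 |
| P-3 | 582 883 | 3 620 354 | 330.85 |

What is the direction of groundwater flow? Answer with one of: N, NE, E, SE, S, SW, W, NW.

Differences from P-1: to P-2 (Δx, Δy, Δh) = (-70, -390, -0.22); to P-3 = (-20, 55, +0.01).
Solve a·Δx + b·Δy = Δh: det = (-70)·55 − (-20)·(-390) = -11650.
∂h/∂x = [(-0.22)·55 − (+0.01)·(-390)] / -11650 = +0.0007039
∂h/∂y = [(-70)·(+0.01) − (-20)·(-0.22)] / -11650 = +0.0004378
Flow = −∇h = (-0.0007039 east, -0.0004378 north), which points southwest.

SW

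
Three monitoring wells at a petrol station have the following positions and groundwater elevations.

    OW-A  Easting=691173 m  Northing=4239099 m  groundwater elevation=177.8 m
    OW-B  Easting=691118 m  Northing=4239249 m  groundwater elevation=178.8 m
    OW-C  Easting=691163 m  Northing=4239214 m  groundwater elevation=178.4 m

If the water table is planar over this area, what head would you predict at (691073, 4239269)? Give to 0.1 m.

Taking OW-A as reference: OW-B−OW-A = (-55, 150, +1.0); OW-C−OW-A = (-10, 115, +0.6).
Solve a·Δx + b·Δy = Δh: det = (-55)·115 − (-10)·150 = -4825.
∂h/∂x = [(+1.0)·115 − (+0.6)·150] / -4825 = -0.005181
∂h/∂y = [(-55)·(+0.6) − (-10)·(+1.0)] / -4825 = +0.004767
h(691073, 4239269) = 177.8 + (-0.005181)·(-100) + (+0.004767)·(170) = 177.8 +0.518 +0.810 = 179.128 m.

179.1 m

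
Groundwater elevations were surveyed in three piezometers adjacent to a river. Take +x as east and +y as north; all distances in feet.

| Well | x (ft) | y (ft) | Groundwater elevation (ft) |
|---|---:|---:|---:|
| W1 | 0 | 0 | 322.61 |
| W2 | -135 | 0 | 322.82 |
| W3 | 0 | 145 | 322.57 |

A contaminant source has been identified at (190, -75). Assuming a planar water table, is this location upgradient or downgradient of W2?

∂h/∂x = (322.82 − 322.61) / (-135 − 0) = -0.001556
∂h/∂y = (322.57 − 322.61) / (145 − 0) = -0.0002759
Head at (190, -75) = 322.61 + (-0.001556)·(190) + (-0.0002759)·(-75) = 322.34 ft.
That is lower than the 322.82 ft at W2, so the point is downgradient.

downgradient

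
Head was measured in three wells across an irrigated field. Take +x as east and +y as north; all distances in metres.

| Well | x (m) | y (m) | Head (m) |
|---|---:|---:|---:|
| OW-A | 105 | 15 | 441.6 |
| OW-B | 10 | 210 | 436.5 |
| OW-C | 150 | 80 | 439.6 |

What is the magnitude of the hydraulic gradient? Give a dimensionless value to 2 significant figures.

0.028

Differences from OW-A: to OW-B (Δx, Δy, Δh) = (-95, 195, -5.1); to OW-C = (45, 65, -2.0).
Solve a·Δx + b·Δy = Δh: det = (-95)·65 − 45·195 = -14950.
∂h/∂x = [(-5.1)·65 − (-2.0)·195] / -14950 = -0.003913
∂h/∂y = [(-95)·(-2.0) − 45·(-5.1)] / -14950 = -0.02806
|∇h| = √(-0.003913² + -0.02806²) = 0.02833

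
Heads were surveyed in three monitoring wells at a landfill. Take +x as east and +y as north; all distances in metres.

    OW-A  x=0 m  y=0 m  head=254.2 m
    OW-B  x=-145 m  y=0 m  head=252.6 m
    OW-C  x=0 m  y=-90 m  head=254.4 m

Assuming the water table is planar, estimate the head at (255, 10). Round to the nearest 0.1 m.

257.0 m

∂h/∂x = (252.6 − 254.2) / (-145 − 0) = +0.01103
∂h/∂y = (254.4 − 254.2) / (-90 − 0) = -0.002222
h(255, 10) = 254.2 + (+0.01103)·(255) + (-0.002222)·(10) = 254.2 +2.814 -0.022 = 256.992 m.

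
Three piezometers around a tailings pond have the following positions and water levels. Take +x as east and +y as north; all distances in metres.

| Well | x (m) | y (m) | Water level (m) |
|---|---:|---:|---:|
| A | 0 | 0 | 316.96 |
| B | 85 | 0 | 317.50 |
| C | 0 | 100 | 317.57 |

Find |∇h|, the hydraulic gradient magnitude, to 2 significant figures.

0.0088

∂h/∂x = (317.50 − 316.96) / (85 − 0) = +0.006353
∂h/∂y = (317.57 − 316.96) / (100 − 0) = +0.006100
|∇h| = √(0.006353² + 0.006100²) = 0.008807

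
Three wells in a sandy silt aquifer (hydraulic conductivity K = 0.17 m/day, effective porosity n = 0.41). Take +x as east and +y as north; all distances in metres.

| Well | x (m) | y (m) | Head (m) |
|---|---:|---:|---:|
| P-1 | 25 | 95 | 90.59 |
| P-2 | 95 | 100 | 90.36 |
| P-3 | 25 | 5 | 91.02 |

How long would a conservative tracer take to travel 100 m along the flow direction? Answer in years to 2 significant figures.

120 years

Taking P-1 as reference: P-2−P-1 = (70, 5, -0.23); P-3−P-1 = (0, -90, +0.43).
Solve a·Δx + b·Δy = Δh: det = 70·(-90) − 0·5 = -6300.
∂h/∂x = [(-0.23)·(-90) − (+0.43)·5] / -6300 = -0.002944
∂h/∂y = [70·(+0.43) − 0·(-0.23)] / -6300 = -0.004778
|∇h| = √(-0.002944² + -0.004778²) = 0.005612
Seepage velocity v = K·i/n = 0.17 × 0.005612 / 0.41 = 0.002327 m/day.
t = 100 / 0.002327 = 4.297e+04 days = 118 years.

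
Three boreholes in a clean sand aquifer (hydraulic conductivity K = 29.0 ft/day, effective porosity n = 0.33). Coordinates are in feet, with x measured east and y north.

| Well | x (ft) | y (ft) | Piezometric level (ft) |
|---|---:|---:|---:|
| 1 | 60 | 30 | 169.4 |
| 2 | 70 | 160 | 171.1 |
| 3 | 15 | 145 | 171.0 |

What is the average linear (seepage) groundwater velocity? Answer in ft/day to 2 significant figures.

Differences from 1: to 2 (Δx, Δy, Δh) = (10, 130, +1.7); to 3 = (-45, 115, +1.6).
Determinant of the coordinate differences = 10·115 − (-45)·130 = 7000.
∂h/∂x = [(+1.7)·115 − (+1.6)·130] / 7000 = -0.001786
∂h/∂y = [10·(+1.6) − (-45)·(+1.7)] / 7000 = +0.01321
|∇h| = √(-0.001786² + 0.01321²) = 0.01333
Seepage velocity v = K·i/n = 29.0 × 0.01333 / 0.33 = 1.171 ft/day.

1.2 ft/day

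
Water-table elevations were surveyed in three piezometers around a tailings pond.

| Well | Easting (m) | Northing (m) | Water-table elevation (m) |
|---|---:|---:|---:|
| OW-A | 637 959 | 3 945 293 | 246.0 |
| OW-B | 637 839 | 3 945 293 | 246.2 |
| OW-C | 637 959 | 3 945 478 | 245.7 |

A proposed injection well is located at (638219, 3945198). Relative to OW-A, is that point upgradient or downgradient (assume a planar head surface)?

∂h/∂x = (246.2 − 246.0) / (637839 − 637959) = -0.001667
∂h/∂y = (245.7 − 246.0) / (3945478 − 3945293) = -0.001622
Head at (638219, 3945198) = 246.0 + (-0.001667)·(260) + (-0.001622)·(-95) = 245.72 m.
That is lower than the 246.0 m at OW-A, so the point is downgradient.

downgradient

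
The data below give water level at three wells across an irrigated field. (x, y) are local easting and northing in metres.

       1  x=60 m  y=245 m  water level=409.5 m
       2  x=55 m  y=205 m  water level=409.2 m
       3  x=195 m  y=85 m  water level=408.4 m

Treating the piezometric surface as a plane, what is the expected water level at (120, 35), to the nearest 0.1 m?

408.0 m

With h = a·x + b·y + c and 1 as origin, the differences give:
  (-5)·a + (-40)·b = -0.3
  135·a + (-160)·b = -1.1
Eliminate b (×(-160) and ×(-40), subtract): 6200·a = 4.00 → a = ∂h/∂x = +0.0006452
Back-substitute: b = ∂h/∂y = +0.007419.
h(120, 35) = 409.5 + (+0.0006452)·(60) + (+0.007419)·(-210) = 409.5 +0.039 -1.558 = 407.981 m.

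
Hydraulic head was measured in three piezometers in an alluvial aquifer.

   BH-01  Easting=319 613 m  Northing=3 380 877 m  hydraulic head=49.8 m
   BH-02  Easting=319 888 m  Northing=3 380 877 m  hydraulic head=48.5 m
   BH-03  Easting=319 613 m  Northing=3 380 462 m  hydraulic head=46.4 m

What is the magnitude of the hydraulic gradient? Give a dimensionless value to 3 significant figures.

∂h/∂x = (48.5 − 49.8) / (319888 − 319613) = -0.004727
∂h/∂y = (46.4 − 49.8) / (3380462 − 3380877) = +0.008193
|∇h| = √(-0.004727² + 0.008193²) = 0.009459

0.00946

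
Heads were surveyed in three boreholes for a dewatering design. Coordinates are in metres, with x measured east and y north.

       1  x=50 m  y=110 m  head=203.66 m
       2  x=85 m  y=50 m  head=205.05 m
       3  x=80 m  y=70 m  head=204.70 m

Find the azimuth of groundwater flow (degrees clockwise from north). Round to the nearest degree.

308°

With h = a·x + b·y + c and 1 as origin, the differences give:
  35·a + (-60)·b = +1.39
  30·a + (-40)·b = +1.04
Eliminate b (×(-40) and ×(-60), subtract): 400·a = 6.800 → a = ∂h/∂x = +0.01700
Back-substitute: b = ∂h/∂y = -0.01325.
Flow direction (−∇h) has components (-0.01700 E, +0.01325 N).
Azimuth = atan2(E, N) = atan2(-0.01700, +0.01325) = 307.9° ≈ 308°.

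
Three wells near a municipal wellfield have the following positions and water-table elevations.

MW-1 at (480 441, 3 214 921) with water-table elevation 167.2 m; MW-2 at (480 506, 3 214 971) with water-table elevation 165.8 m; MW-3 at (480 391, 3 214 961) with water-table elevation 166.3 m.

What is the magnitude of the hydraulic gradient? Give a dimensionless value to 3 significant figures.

Differences from MW-1: to MW-2 (Δx, Δy, Δh) = (65, 50, -1.4); to MW-3 = (-50, 40, -0.9).
Solve a·Δx + b·Δy = Δh: det = 65·40 − (-50)·50 = 5100.
∂h/∂x = [(-1.4)·40 − (-0.9)·50] / 5100 = -0.002157
∂h/∂y = [65·(-0.9) − (-50)·(-1.4)] / 5100 = -0.02520
|∇h| = √(-0.002157² + -0.02520²) = 0.02529

0.0253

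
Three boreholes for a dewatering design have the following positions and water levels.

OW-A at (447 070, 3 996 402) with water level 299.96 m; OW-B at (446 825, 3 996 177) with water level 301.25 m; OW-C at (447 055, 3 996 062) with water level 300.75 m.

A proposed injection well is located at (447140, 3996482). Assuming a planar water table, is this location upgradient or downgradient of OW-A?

downgradient

With h = a·x + b·y + c and OW-A as origin, the differences give:
  (-245)·a + (-225)·b = +1.29
  (-15)·a + (-340)·b = +0.79
Eliminate b (×(-340) and ×(-225), subtract): 79925·a = -260.850 → a = ∂h/∂x = -0.003264
Back-substitute: b = ∂h/∂y = -0.002180.
Head at (447140, 3996482) = 299.96 + (-0.003264)·(70) + (-0.002180)·(80) = 299.56 m.
That is lower than the 299.96 m at OW-A, so the point is downgradient.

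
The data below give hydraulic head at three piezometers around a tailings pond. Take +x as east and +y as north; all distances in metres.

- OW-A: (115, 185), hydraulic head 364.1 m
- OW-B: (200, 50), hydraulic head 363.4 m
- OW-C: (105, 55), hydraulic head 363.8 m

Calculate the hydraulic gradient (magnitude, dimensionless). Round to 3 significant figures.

0.00484

Differences from OW-A: to OW-B (Δx, Δy, Δh) = (85, -135, -0.7); to OW-C = (-10, -130, -0.3).
Solve a·Δx + b·Δy = Δh: det = 85·(-130) − (-10)·(-135) = -12400.
∂h/∂x = [(-0.7)·(-130) − (-0.3)·(-135)] / -12400 = -0.004073
∂h/∂y = [85·(-0.3) − (-10)·(-0.7)] / -12400 = +0.002621
|∇h| = √(-0.004073² + 0.002621²) = 0.004843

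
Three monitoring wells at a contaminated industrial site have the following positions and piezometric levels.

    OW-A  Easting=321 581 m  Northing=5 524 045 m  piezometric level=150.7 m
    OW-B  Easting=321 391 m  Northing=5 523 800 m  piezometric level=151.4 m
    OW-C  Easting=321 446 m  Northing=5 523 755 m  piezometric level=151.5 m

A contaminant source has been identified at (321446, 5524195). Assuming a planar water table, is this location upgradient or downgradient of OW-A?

With h = a·x + b·y + c and OW-A as origin, the differences give:
  (-190)·a + (-245)·b = +0.7
  (-135)·a + (-290)·b = +0.8
Eliminate b (×(-290) and ×(-245), subtract): 22025·a = -7.00 → a = ∂h/∂x = -0.0003178
Back-substitute: b = ∂h/∂y = -0.002611.
Head at (321446, 5524195) = 150.7 + (-0.0003178)·(-135) + (-0.002611)·(150) = 150.35 m.
That is lower than the 150.7 m at OW-A, so the point is downgradient.

downgradient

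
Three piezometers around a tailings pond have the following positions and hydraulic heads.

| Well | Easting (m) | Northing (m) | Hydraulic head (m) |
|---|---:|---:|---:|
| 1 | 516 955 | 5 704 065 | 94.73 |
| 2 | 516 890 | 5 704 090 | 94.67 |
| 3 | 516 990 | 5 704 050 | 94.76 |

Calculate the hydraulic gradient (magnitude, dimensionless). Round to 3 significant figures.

0.00212

With h = a·x + b·y + c and 1 as origin, the differences give:
  (-65)·a + 25·b = -0.06
  35·a + (-15)·b = +0.03
Eliminate b (×(-15) and ×25, subtract): 100·a = 0.150 → a = ∂h/∂x = +0.001500
Back-substitute: b = ∂h/∂y = +0.001500.
|∇h| = √(0.001500² + 0.001500²) = 0.002121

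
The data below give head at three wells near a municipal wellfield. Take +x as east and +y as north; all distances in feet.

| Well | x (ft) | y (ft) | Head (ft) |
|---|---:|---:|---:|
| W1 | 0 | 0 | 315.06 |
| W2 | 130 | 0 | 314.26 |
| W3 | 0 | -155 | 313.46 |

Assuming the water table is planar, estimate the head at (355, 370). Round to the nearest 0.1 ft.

∂h/∂x = (314.26 − 315.06) / (130 − 0) = -0.006154
∂h/∂y = (313.46 − 315.06) / (-155 − 0) = +0.01032
h(355, 370) = 315.06 + (-0.006154)·(355) + (+0.01032)·(370) = 315.06 -2.185 +3.819 = 316.695 ft.

316.7 ft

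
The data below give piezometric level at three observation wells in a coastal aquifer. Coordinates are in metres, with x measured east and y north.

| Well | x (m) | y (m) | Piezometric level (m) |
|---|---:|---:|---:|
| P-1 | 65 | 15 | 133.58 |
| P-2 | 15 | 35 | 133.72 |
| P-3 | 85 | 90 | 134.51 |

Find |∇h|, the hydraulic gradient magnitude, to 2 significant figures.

With h = a·x + b·y + c and P-1 as origin, the differences give:
  (-50)·a + 20·b = +0.14
  20·a + 75·b = +0.93
Eliminate b (×75 and ×20, subtract): -4150·a = -8.100 → a = ∂h/∂x = +0.001952
Back-substitute: b = ∂h/∂y = +0.01188.
|∇h| = √(0.001952² + 0.01188²) = 0.01204

0.012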